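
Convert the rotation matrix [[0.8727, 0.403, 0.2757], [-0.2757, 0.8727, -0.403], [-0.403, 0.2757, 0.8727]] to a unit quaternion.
0.9511 + 0.1784i + 0.1784j - 0.1784k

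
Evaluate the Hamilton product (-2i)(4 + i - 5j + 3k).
2 - 8i + 6j + 10k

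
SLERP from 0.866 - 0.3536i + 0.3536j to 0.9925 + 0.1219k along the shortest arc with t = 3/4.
0.987 - 0.0925i + 0.0925j + 0.0934k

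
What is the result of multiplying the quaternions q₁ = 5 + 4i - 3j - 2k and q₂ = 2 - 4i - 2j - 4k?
12 - 4i + 8j - 44k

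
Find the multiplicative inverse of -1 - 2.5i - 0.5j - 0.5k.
-0.129 + 0.3226i + 0.0645j + 0.0645k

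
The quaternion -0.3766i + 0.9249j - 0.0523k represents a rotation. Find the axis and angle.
axis = (-0.3766, 0.9249, -0.0523), θ = π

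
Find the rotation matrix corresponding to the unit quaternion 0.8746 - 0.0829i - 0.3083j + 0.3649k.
[[0.5436, -0.5872, -0.5998], [0.6894, 0.72, -0.08], [0.4788, -0.37, 0.7962]]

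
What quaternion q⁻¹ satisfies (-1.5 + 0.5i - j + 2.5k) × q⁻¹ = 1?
-0.1538 - 0.0513i + 0.1026j - 0.2564k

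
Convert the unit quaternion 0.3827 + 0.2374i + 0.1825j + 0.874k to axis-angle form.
axis = (0.257, 0.1975, 0.946), θ = 3π/4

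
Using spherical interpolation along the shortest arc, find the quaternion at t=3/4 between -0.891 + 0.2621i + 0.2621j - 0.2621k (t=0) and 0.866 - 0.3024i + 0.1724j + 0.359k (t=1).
-0.8893 + 0.2979i - 0.0636j - 0.341k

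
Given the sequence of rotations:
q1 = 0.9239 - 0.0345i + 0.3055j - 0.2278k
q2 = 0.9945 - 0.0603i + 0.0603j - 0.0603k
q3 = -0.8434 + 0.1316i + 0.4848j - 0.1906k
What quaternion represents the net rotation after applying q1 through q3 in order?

q2 · q1 = 0.8846 - 0.0853i + 0.3479j - 0.2986k
q3 · q2 · q1 = -0.9604 + 0.1099i + 0.191j + 0.1704k
-0.9604 + 0.1099i + 0.191j + 0.1704k


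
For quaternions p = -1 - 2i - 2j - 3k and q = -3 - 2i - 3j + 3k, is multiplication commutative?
No: pq = 2 - 7i + 21j + 8k ≠ 2 + 23i - 3j + 4k = qp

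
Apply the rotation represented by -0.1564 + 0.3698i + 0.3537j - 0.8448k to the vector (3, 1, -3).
(0.171, 2.322, -3.685)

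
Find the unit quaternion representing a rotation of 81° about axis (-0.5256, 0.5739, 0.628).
0.7604 - 0.3413i + 0.3727j + 0.4079k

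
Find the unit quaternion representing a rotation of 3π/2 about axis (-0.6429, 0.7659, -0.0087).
-0.7071 - 0.4546i + 0.5416j - 0.0062k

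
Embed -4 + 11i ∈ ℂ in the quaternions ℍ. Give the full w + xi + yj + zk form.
-4 + 11i + 0j + 0k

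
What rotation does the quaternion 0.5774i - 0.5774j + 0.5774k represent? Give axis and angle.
axis = (√3/3, -√3/3, √3/3), θ = π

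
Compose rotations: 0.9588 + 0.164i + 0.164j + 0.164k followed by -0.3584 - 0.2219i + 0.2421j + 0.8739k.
-0.4903 - 0.3752i + 0.3531j + 0.703k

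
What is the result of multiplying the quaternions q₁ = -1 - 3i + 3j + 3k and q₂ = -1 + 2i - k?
10 - 2i - 8k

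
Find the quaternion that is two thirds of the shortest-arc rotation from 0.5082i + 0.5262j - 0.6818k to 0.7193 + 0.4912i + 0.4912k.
-0.6037 - 0.1699i + 0.2509j - 0.7374k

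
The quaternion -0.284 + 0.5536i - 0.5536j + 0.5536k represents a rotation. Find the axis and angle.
axis = (√3/3, -√3/3, √3/3), θ = 213°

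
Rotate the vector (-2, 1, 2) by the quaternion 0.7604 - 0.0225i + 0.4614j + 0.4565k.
(0.332, 0.146, 2.978)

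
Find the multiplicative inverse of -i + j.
0.5i - 0.5j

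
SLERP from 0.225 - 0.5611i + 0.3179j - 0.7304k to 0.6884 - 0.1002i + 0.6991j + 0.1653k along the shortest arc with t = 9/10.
0.6843 - 0.1691i + 0.7067j + 0.0611k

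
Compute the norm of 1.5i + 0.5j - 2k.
2.55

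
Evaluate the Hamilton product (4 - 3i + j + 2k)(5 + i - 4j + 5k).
17 + 2i + 6j + 41k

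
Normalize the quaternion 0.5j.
j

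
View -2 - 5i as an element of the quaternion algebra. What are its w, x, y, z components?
-2 - 5i + 0j + 0k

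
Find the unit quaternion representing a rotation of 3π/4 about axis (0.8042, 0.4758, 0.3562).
0.3827 + 0.743i + 0.4396j + 0.3291k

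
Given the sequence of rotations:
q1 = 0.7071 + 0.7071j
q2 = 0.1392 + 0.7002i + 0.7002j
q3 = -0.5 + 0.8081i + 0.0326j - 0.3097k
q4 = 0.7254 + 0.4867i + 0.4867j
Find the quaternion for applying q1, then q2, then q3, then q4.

q2 · q1 = -0.3967 + 0.4951i + 0.5935j + 0.4951k
q3 · q2 · q1 = -0.0678 - 0.3682i - 0.8631j + 0.3388k
q4 · q3 · q2 · q1 = 0.5501 - 0.1352i - 0.824j + 0.0049k
0.5501 - 0.1352i - 0.824j + 0.0049k


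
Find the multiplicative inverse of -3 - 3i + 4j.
-0.0882 + 0.0882i - 0.1176j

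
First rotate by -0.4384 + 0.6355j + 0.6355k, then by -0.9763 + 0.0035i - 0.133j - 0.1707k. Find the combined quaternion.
0.621 + 0.0224i - 0.5644j - 0.5434k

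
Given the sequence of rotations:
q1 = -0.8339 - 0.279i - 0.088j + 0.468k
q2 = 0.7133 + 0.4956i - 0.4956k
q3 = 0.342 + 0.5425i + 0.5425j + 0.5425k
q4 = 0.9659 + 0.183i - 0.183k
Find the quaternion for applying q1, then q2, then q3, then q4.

q2 · q1 = -0.2246 - 0.6559i - 0.1564j + 0.7035k
q3 · q2 · q1 = -0.0178 + 0.1203i - 0.9128j + 0.3897k
q4 · q3 · q2 · q1 = 0.0321 - 0.0541i - 0.975j + 0.2126k
0.0321 - 0.0541i - 0.975j + 0.2126k


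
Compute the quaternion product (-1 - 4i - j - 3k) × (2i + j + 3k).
18 - 2i + 5j - 5k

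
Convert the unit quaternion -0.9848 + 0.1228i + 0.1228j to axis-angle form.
axis = (√2/2, √2/2, 0), θ = 340°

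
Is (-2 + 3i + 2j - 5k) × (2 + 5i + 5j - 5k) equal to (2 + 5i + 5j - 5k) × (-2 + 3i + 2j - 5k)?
No: pq = -54 + 11i - 16j + 5k ≠ -54 - 19i + 4j - 5k = qp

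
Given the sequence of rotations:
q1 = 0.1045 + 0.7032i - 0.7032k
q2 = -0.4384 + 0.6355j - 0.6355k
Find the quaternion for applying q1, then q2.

q2 · q1 = -0.4927 - 0.7552i - 0.3805j - 0.205k
-0.4927 - 0.7552i - 0.3805j - 0.205k


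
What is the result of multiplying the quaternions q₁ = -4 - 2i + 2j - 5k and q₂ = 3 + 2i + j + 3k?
5 - 3i - 2j - 33k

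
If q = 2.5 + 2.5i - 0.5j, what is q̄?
2.5 - 2.5i + 0.5j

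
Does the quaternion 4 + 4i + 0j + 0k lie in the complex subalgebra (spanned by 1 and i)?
Yes. The quaternion 4 + 4i has j- and k-coefficients y = z = 0, so it lies in the complex subalgebra spanned by 1 and i.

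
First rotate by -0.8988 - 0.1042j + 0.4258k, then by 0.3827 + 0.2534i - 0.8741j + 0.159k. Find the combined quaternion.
-0.5028 - 0.5834i + 0.6379j - 0.0064k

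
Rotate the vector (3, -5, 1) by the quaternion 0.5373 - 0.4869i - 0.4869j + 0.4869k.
(-0.597, 2.783, 5.186)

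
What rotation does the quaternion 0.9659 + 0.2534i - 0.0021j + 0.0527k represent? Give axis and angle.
axis = (0.979, -0.0081, 0.2036), θ = π/6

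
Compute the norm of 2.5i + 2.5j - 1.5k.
3.841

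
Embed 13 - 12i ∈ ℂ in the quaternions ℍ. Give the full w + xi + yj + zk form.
13 - 12i + 0j + 0k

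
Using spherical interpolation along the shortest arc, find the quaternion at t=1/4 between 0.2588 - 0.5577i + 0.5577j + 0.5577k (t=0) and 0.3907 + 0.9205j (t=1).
0.3183 - 0.4455i + 0.7084j + 0.4455k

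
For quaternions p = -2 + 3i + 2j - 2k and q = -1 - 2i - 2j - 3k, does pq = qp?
No: pq = 6 - 9i + 15j + 6k ≠ 6 + 11i - 11j + 10k = qp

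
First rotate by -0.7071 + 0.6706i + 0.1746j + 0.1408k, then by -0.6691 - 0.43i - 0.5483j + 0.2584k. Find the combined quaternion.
0.8208 - 0.267i + 0.5047j + 0.0157k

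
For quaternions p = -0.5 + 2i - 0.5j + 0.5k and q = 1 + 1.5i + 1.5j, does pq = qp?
No: pq = -2.75 + 0.5i - 0.5j + 4.25k ≠ -2.75 + 2i - 2j - 3.25k = qp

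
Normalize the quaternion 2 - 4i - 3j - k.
0.3651 - 0.7303i - 0.5477j - 0.1826k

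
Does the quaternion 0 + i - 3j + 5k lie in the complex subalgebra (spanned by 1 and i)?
No. The quaternion i - 3j + 5k has j-coefficient y = -3 and k-coefficient z = 5, not both zero, so it does not lie in the complex subalgebra spanned by 1 and i.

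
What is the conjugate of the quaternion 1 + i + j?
1 - i - j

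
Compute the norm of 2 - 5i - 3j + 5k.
√63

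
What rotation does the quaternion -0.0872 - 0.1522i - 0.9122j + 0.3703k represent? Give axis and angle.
axis = (-0.1528, -0.9157, 0.3717), θ = 190°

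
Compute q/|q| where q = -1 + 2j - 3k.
-0.2673 + 0.5345j - 0.8018k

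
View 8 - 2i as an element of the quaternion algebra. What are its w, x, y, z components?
8 - 2i + 0j + 0k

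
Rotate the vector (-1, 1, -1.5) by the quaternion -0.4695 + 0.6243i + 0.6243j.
(1.438, -1.438, -0.334)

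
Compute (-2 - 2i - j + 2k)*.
-2 + 2i + j - 2k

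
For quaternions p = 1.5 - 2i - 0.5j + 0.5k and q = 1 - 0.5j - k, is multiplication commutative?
No: pq = 1.75 - 1.25i - 3.25j ≠ 1.75 - 2.75i + 0.75j - 2k = qp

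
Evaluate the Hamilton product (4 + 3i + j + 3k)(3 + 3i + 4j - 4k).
11 + 5i + 40j + 2k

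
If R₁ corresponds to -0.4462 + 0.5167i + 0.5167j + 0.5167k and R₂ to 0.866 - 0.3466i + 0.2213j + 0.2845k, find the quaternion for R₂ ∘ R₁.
-0.4687 + 0.5695i + 0.6748j + 0.0271k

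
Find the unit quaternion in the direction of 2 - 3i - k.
0.5345 - 0.8018i - 0.2673k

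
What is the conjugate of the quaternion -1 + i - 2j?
-1 - i + 2j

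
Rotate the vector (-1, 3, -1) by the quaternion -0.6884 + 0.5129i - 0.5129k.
(-2.066, -1.569, -2.066)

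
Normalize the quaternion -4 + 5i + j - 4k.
-0.5252 + 0.6565i + 0.1313j - 0.5252k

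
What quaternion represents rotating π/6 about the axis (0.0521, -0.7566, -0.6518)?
0.9659 + 0.0135i - 0.1958j - 0.1687k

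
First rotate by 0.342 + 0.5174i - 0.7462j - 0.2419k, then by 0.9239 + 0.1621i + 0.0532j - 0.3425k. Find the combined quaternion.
0.189 + 0.265i - 0.8092j - 0.4891k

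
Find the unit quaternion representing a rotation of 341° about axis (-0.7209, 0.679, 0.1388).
-0.9863 - 0.119i + 0.1121j + 0.0229k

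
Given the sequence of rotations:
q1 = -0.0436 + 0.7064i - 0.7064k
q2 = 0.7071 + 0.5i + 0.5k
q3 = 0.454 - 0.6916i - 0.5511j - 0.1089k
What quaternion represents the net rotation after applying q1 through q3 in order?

q2 · q1 = -0.0308 + 0.4777i + 0.7064j - 0.5213k
q3 · q2 · q1 = 0.6489 + 0.6024i - 0.0749j - 0.4586k
0.6489 + 0.6024i - 0.0749j - 0.4586k


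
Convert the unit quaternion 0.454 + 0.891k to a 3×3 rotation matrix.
[[-0.5878, -0.809, 0], [0.809, -0.5878, 0], [0, 0, 1]]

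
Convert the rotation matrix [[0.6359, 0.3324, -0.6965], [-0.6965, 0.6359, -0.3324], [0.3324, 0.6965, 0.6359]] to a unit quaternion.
0.8526 + 0.3017i - 0.3017j - 0.3017k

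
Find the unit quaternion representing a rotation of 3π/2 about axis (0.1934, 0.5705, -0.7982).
-0.7071 + 0.1368i + 0.4034j - 0.5644k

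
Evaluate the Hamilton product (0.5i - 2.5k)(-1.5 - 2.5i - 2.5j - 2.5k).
-5 - 7i + 7.5j + 2.5k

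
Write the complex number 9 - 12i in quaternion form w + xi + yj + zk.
9 - 12i + 0j + 0k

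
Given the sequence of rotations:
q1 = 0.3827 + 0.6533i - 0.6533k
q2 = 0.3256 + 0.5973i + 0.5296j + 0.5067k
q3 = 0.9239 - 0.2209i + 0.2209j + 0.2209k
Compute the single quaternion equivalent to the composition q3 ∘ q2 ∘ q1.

q2 · q1 = 0.0654 + 0.0953i + 0.9239j - 0.3648k
q3 · q2 · q1 = -0.042 - 0.2111i + 0.8085j - 0.5477k
-0.042 - 0.2111i + 0.8085j - 0.5477k


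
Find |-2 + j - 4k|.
√21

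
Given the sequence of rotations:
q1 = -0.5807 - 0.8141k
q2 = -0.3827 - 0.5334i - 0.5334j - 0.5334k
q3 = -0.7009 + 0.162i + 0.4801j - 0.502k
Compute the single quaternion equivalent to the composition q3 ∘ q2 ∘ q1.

q2 · q1 = -0.212 + 0.744i - 0.1245j + 0.6213k
q3 · q2 · q1 = 0.3997 - 0.32i - 0.4887j - 0.7064k
0.3997 - 0.32i - 0.4887j - 0.7064k


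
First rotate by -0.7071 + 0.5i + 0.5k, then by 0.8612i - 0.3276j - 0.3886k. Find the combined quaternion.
-0.2363 - 0.7728i - 0.3933j + 0.4386k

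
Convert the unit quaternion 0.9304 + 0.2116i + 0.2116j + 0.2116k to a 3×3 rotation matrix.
[[0.8209, -0.3042, 0.4833], [0.4833, 0.8209, -0.3042], [-0.3042, 0.4833, 0.8209]]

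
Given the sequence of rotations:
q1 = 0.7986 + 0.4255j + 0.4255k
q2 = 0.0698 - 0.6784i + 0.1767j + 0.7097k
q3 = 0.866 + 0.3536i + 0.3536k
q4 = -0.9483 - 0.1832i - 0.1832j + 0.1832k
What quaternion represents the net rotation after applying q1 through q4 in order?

q2 · q1 = -0.3214 - 0.7686i + 0.4595j + 0.3078k
q3 · q2 · q1 = -0.1154 - 0.9417i + 0.0173j + 0.3154k
q4 · q3 · q2 · q1 = -0.1177 + 0.8532i - 0.11j - 0.4959k
-0.1177 + 0.8532i - 0.11j - 0.4959k


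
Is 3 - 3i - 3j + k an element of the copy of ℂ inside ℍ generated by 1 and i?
No. The quaternion 3 - 3i - 3j + k has j-coefficient y = -3 and k-coefficient z = 1, not both zero, so it does not lie in the complex subalgebra spanned by 1 and i.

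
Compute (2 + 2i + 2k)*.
2 - 2i - 2k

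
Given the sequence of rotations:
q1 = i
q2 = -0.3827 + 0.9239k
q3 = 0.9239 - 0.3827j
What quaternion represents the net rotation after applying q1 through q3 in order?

q2 · q1 = -0.3827i + 0.9239j
q3 · q2 · q1 = 0.3536 - 0.3536i + 0.8536j - 0.1465k
0.3536 - 0.3536i + 0.8536j - 0.1465k


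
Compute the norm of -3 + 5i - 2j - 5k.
√63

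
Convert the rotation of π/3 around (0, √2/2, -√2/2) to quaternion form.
0.866 + 0.3536j - 0.3536k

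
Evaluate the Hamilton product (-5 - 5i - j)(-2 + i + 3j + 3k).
18 + 2i + 2j - 29k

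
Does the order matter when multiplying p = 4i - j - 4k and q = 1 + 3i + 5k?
Yes: pq = 8 - i - 33j - k ≠ 8 + 9i + 31j - 7k = qp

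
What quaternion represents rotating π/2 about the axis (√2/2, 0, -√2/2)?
0.7071 + 0.5i - 0.5k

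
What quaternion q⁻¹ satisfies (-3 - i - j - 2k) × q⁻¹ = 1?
-0.2 + 0.0667i + 0.0667j + 0.1333k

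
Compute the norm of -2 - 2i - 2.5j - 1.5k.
4.062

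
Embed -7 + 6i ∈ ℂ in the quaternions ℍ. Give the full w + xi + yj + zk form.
-7 + 6i + 0j + 0k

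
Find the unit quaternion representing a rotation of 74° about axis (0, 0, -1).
0.7986 - 0.6018k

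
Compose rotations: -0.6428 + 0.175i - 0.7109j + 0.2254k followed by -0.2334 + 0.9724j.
0.8413 + 0.1783i - 0.4591j - 0.2228k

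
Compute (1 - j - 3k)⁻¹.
0.0909 + 0.0909j + 0.2727k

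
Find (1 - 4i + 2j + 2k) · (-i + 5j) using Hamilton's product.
-14 - 11i + 3j - 18k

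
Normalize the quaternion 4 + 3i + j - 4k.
0.6172 + 0.4629i + 0.1543j - 0.6172k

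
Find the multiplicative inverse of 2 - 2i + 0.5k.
0.2424 + 0.2424i - 0.0606k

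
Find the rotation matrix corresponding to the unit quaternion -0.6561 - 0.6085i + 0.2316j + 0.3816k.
[[0.6015, 0.2189, -0.7683], [-0.7826, -0.0318, -0.6217], [-0.1605, 0.9752, 0.1522]]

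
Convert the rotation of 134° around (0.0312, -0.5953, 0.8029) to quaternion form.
0.3907 + 0.0287i - 0.548j + 0.7391k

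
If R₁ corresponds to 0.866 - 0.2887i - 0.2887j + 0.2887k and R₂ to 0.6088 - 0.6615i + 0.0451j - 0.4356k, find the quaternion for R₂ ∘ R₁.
0.475 - 0.8614i + 0.18j + 0.0025k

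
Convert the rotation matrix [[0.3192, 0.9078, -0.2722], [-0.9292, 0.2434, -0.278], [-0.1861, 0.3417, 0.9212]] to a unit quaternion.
0.788 + 0.1966i - 0.0273j - 0.5828k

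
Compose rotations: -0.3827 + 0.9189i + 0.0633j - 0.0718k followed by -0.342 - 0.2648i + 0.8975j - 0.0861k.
0.3112 - 0.2719i - 0.4633j - 0.784k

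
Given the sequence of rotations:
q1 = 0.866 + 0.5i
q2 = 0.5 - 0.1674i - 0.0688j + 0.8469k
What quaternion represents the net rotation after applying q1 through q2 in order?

q2 · q1 = 0.5167 + 0.105i + 0.3639j + 0.7678k
0.5167 + 0.105i + 0.3639j + 0.7678k


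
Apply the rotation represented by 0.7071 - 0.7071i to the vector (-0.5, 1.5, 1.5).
(-0.5, 1.5, -1.5)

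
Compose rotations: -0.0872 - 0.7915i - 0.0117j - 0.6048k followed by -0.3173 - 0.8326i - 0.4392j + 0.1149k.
-0.567 + 0.5907i - 0.5525j - 0.156k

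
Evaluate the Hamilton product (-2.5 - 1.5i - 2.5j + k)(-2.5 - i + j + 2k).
5.25 + 0.25i + 5.75j - 11.5k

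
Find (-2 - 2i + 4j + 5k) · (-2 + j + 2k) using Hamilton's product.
-10 + 7i - 6j - 16k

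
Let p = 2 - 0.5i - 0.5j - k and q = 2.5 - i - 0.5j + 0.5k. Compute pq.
4.75 - 4i - j - 1.75k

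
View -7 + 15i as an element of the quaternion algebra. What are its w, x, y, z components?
-7 + 15i + 0j + 0k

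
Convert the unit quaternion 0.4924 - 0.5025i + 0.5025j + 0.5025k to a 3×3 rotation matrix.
[[-0.01, -0.9999, -0.0102], [-0.0102, -0.01, 0.9999], [-0.9999, 0.0102, -0.01]]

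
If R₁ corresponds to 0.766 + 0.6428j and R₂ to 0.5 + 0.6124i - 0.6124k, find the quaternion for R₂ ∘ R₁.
0.383 + 0.8627i + 0.3214j - 0.0754k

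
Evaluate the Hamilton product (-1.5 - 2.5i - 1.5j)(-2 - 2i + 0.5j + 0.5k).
-1.25 + 7.25i + 3.5j - 5k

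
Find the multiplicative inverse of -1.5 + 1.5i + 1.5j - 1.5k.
-0.1667 - 0.1667i - 0.1667j + 0.1667k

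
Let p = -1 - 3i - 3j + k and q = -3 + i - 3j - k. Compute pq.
-2 + 14i + 10j + 10k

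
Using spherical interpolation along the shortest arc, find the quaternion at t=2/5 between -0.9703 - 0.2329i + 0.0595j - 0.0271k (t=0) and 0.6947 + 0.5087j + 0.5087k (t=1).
-0.9395 - 0.1514i - 0.1873j - 0.2436k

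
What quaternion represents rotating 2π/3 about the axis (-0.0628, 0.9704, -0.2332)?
0.5 - 0.0544i + 0.8404j - 0.202k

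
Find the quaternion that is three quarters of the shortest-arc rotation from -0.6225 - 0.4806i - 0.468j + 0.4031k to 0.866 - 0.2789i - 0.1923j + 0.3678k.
-0.9799 + 0.0782i + 0.0063j - 0.1835k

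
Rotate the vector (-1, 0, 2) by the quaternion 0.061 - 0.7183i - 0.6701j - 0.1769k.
(0.305, -0.292, -2.196)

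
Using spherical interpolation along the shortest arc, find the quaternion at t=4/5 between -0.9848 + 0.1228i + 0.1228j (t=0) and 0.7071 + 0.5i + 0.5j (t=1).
-0.829 - 0.3954i - 0.3954j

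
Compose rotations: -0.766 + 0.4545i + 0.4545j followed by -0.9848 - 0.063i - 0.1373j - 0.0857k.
0.8454 - 0.3604i - 0.3814j + 0.0994k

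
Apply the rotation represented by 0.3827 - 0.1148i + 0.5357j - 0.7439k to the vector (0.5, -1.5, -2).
(-2.172, 1.272, 0.408)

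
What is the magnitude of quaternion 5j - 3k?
√34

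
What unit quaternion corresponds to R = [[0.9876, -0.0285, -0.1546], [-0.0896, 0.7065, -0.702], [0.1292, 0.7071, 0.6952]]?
0.9205 + 0.3827i - 0.0771j - 0.0166k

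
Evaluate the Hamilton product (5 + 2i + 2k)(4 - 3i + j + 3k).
20 - 9i - 7j + 25k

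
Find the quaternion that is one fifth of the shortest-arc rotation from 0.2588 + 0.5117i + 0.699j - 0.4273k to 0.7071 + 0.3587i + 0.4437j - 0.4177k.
0.3592 + 0.4921i + 0.6625j - 0.4357k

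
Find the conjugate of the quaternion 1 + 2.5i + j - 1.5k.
1 - 2.5i - j + 1.5k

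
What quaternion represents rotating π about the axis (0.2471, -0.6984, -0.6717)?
0.2471i - 0.6984j - 0.6717k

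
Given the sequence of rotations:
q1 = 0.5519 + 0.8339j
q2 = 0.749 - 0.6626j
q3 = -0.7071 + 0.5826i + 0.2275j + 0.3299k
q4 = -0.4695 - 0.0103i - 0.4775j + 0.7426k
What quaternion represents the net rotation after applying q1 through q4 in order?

q2 · q1 = 0.9659 + 0.2589j
q3 · q2 · q1 = -0.7419 + 0.4773i + 0.0367j + 0.4695k
q4 · q3 · q2 · q1 = 0.0221 - 0.4679i + 0.6963j - 0.5438k
0.0221 - 0.4679i + 0.6963j - 0.5438k


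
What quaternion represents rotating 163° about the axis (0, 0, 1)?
0.1478 + 0.989k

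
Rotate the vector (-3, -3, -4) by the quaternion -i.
(-3, 3, 4)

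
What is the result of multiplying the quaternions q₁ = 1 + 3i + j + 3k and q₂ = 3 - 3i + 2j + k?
7 + i - 7j + 19k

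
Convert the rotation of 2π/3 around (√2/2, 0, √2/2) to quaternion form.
0.5 + 0.6124i + 0.6124k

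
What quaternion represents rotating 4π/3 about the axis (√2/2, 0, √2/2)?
-0.5 + 0.6124i + 0.6124k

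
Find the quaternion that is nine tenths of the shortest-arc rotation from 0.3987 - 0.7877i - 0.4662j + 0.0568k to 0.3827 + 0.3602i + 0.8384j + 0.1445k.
-0.3092 - 0.4306i - 0.8382j - 0.128k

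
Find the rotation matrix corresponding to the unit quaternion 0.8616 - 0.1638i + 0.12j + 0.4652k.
[[0.5384, -0.8409, 0.0544], [0.7623, 0.5135, 0.3939], [-0.3592, -0.1706, 0.9175]]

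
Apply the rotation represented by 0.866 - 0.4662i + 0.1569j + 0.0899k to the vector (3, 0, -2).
(2.428, -1.643, -2.099)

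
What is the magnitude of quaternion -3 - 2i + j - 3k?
√23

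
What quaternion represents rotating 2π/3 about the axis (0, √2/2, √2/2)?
0.5 + 0.6124j + 0.6124k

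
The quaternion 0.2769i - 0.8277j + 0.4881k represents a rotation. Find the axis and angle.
axis = (0.2769, -0.8277, 0.4881), θ = π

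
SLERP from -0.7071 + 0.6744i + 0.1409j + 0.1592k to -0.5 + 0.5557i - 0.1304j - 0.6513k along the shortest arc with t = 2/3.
-0.63 + 0.6578i - 0.0409j - 0.4108k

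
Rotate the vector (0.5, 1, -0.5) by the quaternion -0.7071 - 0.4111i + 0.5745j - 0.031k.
(0.046, 0.754, 0.964)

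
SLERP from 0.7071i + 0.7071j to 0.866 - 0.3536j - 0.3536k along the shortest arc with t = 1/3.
-0.3804 + 0.5623i + 0.7176j + 0.1553k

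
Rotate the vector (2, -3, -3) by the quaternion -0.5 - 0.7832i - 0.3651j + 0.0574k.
(-1.26, 4.205, -1.654)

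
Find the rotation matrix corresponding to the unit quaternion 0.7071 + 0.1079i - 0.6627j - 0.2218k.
[[0.0233, 0.1707, -0.9851], [-0.4567, 0.8783, 0.1414], [0.8893, 0.4466, 0.0984]]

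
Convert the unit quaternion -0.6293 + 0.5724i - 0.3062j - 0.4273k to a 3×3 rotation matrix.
[[0.4473, -0.8883, -0.1038], [0.1873, -0.0205, 0.9821], [-0.8746, -0.4587, 0.1572]]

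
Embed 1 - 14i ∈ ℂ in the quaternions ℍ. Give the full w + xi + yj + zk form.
1 - 14i + 0j + 0k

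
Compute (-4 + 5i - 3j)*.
-4 - 5i + 3j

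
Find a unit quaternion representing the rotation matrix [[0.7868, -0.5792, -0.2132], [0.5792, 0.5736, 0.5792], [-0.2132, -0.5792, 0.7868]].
0.887 - 0.3265i + 0.3265k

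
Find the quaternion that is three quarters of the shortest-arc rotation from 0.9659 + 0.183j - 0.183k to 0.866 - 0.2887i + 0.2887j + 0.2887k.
0.9206 - 0.222i + 0.2702j + 0.1737k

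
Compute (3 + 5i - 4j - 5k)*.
3 - 5i + 4j + 5k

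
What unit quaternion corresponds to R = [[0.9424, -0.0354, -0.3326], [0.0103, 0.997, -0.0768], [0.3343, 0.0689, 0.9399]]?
0.9848 + 0.037i - 0.1693j + 0.0116k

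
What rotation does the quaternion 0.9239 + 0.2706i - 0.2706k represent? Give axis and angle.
axis = (√2/2, 0, -√2/2), θ = π/4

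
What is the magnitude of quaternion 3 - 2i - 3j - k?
√23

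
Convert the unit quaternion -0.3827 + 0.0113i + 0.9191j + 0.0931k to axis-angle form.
axis = (0.0122, 0.9948, 0.1008), θ = 5π/4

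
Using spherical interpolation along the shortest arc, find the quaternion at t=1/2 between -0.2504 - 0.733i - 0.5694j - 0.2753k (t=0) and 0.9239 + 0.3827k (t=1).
-0.7182 - 0.4483i - 0.3482j - 0.4024k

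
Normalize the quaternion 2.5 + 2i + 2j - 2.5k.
0.5522 + 0.4417i + 0.4417j - 0.5522k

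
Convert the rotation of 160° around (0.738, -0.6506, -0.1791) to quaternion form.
0.1736 + 0.7268i - 0.6407j - 0.1764k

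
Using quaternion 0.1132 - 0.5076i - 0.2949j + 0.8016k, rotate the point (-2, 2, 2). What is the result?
(-0.607, -3.278, 0.94)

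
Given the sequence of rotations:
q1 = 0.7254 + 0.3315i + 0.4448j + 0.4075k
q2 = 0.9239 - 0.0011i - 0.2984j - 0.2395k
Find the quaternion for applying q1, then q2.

q2 · q1 = 0.9009 + 0.2904i + 0.1155j + 0.3012k
0.9009 + 0.2904i + 0.1155j + 0.3012k


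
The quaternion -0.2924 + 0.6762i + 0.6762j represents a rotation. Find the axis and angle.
axis = (√2/2, √2/2, 0), θ = 214°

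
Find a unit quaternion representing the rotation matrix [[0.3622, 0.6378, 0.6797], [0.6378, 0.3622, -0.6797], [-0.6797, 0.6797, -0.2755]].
0.6019 + 0.5647i + 0.5647j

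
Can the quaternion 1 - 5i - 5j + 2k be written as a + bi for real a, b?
No. The quaternion 1 - 5i - 5j + 2k has j-coefficient y = -5 and k-coefficient z = 2, not both zero, so it does not lie in the complex subalgebra spanned by 1 and i.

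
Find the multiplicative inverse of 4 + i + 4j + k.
0.1176 - 0.0294i - 0.1176j - 0.0294k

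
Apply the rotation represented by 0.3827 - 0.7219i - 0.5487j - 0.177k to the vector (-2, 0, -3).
(-0.177, -3.554, 0.582)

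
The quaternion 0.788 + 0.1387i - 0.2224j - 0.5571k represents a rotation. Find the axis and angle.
axis = (0.2253, -0.3612, -0.9049), θ = 76°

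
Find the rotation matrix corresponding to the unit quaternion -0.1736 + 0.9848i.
[[1, 0, 0], [0, -0.9397, 0.3419], [0, -0.3419, -0.9397]]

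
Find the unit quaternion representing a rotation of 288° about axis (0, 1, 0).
-0.809 + 0.5878j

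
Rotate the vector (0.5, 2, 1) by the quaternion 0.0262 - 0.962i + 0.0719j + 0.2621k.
(-0.379, -1.951, -1.141)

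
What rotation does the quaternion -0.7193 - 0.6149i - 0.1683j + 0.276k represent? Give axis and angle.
axis = (-0.8851, -0.2423, 0.3973), θ = 272°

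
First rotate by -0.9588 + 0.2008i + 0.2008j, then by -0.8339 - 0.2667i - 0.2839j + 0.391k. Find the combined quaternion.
0.9101 + 0.0098i + 0.1833j - 0.3714k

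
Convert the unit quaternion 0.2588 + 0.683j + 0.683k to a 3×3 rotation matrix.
[[-0.866, -0.3535, 0.3535], [0.3535, 0.067, 0.933], [-0.3535, 0.933, 0.067]]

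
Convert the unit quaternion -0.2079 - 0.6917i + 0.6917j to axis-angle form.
axis = (-√2/2, √2/2, 0), θ = 204°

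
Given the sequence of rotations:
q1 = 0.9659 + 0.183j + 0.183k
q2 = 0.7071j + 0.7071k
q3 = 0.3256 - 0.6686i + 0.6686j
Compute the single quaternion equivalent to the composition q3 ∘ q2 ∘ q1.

q2 · q1 = -0.2588 + 0.683j + 0.683k
q3 · q2 · q1 = -0.5409 + 0.6297i + 0.506j - 0.2343k
-0.5409 + 0.6297i + 0.506j - 0.2343k


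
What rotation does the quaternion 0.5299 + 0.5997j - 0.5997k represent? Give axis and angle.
axis = (0, √2/2, -√2/2), θ = 116°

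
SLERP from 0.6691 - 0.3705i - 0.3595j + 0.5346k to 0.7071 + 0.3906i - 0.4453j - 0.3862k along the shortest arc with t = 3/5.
0.8564 + 0.0938i - 0.5076j - 0.0065k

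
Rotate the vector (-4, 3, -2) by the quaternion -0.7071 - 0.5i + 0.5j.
(-2.086, 4.914, -0.707)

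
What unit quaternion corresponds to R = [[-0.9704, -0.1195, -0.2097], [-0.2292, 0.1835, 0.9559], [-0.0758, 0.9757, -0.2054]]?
-0.0436 - 0.1135i + 0.768j + 0.6288k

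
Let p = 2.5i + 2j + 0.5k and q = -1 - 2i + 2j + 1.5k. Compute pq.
0.25 - 0.5i - 6.75j + 8.5k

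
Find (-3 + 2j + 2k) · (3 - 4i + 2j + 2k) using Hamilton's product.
-17 + 12i - 8j + 8k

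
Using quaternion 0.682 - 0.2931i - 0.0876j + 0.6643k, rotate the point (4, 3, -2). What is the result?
(-1.138, 3.1, -4.254)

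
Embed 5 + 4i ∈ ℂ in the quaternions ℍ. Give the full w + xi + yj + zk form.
5 + 4i + 0j + 0k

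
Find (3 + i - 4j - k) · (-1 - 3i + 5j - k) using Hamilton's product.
19 - i + 23j - 9k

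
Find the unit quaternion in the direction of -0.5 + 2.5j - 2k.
-0.1543 + 0.7715j - 0.6172k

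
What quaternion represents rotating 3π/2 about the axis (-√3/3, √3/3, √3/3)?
-0.7071 - 0.4082i + 0.4082j + 0.4082k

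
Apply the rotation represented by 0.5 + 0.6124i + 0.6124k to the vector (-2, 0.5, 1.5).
(0.319, -2.393, -0.819)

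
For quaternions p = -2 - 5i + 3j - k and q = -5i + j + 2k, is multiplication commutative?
No: pq = -26 + 17i + 13j + 6k ≠ -26 + 3i - 17j - 14k = qp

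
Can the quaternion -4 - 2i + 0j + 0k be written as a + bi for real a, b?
Yes. The quaternion -4 - 2i has j- and k-coefficients y = z = 0, so it lies in the complex subalgebra spanned by 1 and i.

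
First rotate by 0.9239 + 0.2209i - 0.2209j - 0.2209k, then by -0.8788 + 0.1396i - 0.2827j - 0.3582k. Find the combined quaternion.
-0.9843 - 0.0818i - 0.1153j - 0.1052k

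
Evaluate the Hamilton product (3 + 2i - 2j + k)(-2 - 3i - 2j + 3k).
-7 - 17i - 11j - 3k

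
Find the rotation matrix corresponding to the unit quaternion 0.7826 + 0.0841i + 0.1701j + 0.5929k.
[[0.2391, -0.8994, 0.366], [0.9566, 0.2828, 0.0701], [-0.1665, 0.3333, 0.928]]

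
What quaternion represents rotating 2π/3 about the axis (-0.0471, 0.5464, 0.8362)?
0.5 - 0.0408i + 0.4732j + 0.7242k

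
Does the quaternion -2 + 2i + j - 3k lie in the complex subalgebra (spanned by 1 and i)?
No. The quaternion -2 + 2i + j - 3k has j-coefficient y = 1 and k-coefficient z = -3, not both zero, so it does not lie in the complex subalgebra spanned by 1 and i.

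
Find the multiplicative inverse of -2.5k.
0.4k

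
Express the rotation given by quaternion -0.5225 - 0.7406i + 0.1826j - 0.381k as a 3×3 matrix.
[[0.643, -0.6686, 0.3735], [0.1277, -0.3873, -0.9131], [0.7552, 0.6348, -0.1637]]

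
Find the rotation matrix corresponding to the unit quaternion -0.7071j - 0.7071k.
[[-1, 0, 0], [0, 0, 1], [0, 1, 0]]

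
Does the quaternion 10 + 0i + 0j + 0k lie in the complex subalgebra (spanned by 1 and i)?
Yes. The quaternion 10 has j- and k-coefficients y = z = 0, so it lies in the complex subalgebra spanned by 1 and i.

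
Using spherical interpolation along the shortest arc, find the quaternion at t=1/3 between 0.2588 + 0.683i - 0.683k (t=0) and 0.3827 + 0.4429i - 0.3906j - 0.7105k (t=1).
0.3083 + 0.6181i - 0.1348j - 0.7104k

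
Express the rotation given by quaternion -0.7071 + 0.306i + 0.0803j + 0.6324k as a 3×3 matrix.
[[0.1872, 0.9435, 0.2735], [-0.8452, 0.0129, 0.5343], [0.5006, -0.3312, 0.7998]]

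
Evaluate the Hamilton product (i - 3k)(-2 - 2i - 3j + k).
5 - 11i + 5j + 3k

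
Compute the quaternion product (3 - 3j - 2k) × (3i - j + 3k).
3 - 2i - 9j + 18k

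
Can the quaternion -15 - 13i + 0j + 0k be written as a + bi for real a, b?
Yes. The quaternion -15 - 13i has j- and k-coefficients y = z = 0, so it lies in the complex subalgebra spanned by 1 and i.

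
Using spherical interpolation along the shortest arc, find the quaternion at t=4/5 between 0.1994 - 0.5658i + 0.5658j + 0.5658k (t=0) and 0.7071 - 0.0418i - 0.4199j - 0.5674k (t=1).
-0.5678 - 0.1057i + 0.5092j + 0.6381k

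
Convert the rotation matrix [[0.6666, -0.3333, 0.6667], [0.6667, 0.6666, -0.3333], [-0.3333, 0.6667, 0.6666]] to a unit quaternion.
0.866 + 0.2887i + 0.2887j + 0.2887k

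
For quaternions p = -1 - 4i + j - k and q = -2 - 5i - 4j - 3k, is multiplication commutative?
No: pq = -17 + 6i - 5j + 26k ≠ -17 + 20i + 9j - 16k = qp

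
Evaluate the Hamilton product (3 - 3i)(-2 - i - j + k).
-9 + 3i + 6k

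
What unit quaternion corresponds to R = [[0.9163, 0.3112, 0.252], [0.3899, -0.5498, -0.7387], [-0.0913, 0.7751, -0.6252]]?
0.4305 + 0.8791i + 0.1994j + 0.0457k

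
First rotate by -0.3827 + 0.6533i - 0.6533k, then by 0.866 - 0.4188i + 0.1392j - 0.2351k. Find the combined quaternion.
-0.2114 + 0.6351i - 0.4805j - 0.5667k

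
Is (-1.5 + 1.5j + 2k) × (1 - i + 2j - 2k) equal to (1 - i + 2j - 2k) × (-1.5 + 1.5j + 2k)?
No: pq = -0.5 - 5.5i - 3.5j + 6.5k ≠ -0.5 + 8.5i + 0.5j + 3.5k = qp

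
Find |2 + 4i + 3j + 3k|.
√38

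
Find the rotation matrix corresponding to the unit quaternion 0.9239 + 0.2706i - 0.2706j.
[[0.8536, -0.1464, -0.5], [-0.1464, 0.8536, -0.5], [0.5, 0.5, 0.7071]]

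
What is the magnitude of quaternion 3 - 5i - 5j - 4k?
√75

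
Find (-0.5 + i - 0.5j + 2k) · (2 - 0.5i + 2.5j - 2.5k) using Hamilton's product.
5.75 - 1.5i - 0.75j + 7.5k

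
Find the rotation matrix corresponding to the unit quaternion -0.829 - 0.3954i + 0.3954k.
[[0.6873, 0.6556, -0.3127], [-0.6556, 0.3746, -0.6556], [-0.3127, 0.6556, 0.6873]]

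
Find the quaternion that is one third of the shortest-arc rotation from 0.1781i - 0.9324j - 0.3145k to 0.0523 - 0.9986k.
0.0223 + 0.139i - 0.7275j - 0.6715k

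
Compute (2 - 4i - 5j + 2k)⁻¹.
0.0408 + 0.0816i + 0.102j - 0.0408k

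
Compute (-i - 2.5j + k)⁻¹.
0.1212i + 0.303j - 0.1212k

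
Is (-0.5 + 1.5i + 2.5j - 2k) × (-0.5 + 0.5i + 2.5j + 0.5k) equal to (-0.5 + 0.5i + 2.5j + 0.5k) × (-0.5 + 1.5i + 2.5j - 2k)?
No: pq = -5.75 + 5.25i - 4.25j + 3.25k ≠ -5.75 - 7.25i - 0.75j - 1.75k = qp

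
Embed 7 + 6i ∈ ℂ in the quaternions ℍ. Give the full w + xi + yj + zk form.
7 + 6i + 0j + 0k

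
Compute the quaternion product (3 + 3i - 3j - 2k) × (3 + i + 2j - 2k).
8 + 22i + j - 3k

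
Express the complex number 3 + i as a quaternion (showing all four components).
3 + i + 0j + 0k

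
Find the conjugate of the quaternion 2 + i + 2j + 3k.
2 - i - 2j - 3k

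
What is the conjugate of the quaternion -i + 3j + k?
i - 3j - k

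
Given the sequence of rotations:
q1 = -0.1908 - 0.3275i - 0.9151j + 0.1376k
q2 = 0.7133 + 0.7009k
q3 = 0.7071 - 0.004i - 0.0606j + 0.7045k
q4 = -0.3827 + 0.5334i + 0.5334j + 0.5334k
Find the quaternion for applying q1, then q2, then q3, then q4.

q2 · q1 = -0.2325 + 0.4078i - 0.8823j - 0.0356k
q3 · q2 · q1 = -0.1912 + 0.913i - 0.3226j - 0.1607k
q4 · q3 · q2 · q1 = -0.156 - 0.365i + 0.5942j - 0.6996k
-0.156 - 0.365i + 0.5942j - 0.6996k


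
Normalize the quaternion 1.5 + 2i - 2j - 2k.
0.3974 + 0.5298i - 0.5298j - 0.5298k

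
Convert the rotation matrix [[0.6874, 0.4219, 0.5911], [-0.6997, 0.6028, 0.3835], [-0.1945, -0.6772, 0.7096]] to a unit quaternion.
0.866 - 0.3062i + 0.2268j - 0.3238k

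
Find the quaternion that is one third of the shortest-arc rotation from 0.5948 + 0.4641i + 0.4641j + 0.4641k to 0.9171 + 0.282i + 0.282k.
0.7363 + 0.4211i + 0.3213j + 0.4211k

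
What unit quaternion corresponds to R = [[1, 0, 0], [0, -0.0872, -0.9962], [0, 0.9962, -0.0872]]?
0.6756 + 0.7373i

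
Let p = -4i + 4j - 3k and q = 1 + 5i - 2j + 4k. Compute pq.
40 + 6i + 5j - 15k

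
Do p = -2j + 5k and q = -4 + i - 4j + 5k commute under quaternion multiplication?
No: pq = -33 + 10i + 13j - 18k ≠ -33 - 10i + 3j - 22k = qp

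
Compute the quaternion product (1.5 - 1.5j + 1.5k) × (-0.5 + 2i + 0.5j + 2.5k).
-3.75 - 1.5i + 4.5j + 6k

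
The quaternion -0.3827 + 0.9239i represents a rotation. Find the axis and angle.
axis = (1, 0, 0), θ = 5π/4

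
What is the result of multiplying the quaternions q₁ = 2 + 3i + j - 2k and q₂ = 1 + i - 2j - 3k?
-5 - 2i + 4j - 15k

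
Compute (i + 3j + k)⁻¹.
-0.0909i - 0.2727j - 0.0909k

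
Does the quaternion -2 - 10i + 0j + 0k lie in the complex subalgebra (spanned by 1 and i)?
Yes. The quaternion -2 - 10i has j- and k-coefficients y = z = 0, so it lies in the complex subalgebra spanned by 1 and i.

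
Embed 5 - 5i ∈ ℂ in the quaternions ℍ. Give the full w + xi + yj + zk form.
5 - 5i + 0j + 0k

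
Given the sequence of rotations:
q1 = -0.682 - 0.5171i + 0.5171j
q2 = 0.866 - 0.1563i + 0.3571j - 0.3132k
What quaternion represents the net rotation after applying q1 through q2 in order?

q2 · q1 = -0.8561 - 0.1793i + 0.3662j + 0.3174k
-0.8561 - 0.1793i + 0.3662j + 0.3174k


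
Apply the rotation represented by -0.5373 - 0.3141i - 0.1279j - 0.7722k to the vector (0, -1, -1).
(0.127, 0.53, -1.305)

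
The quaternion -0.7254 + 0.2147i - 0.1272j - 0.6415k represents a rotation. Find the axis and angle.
axis = (0.3119, -0.1848, -0.932), θ = 273°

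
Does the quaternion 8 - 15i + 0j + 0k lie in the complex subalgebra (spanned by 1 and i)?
Yes. The quaternion 8 - 15i has j- and k-coefficients y = z = 0, so it lies in the complex subalgebra spanned by 1 and i.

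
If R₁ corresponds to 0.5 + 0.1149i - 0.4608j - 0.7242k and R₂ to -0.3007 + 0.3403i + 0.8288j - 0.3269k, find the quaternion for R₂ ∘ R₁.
-0.0443 - 0.6153i + 0.7618j - 0.1977k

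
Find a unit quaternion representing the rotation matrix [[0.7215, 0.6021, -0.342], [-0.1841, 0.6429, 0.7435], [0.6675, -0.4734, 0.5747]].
0.8572 - 0.3549i - 0.2944j - 0.2293k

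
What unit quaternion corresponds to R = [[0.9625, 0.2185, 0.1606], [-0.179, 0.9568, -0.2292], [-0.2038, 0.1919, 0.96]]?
0.9848 + 0.1069i + 0.0925j - 0.1009k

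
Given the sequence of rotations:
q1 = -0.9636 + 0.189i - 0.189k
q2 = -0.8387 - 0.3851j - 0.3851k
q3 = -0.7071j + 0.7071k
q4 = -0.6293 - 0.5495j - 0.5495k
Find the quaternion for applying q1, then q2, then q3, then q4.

q2 · q1 = 0.7354 - 0.0857i + 0.2983j + 0.6024k
q3 · q2 · q1 = -0.215 - 0.6369i - 0.5806j + 0.4594k
q4 · q3 · q2 · q1 = 0.0687 - 0.1707i + 0.8335j - 0.5209k
0.0687 - 0.1707i + 0.8335j - 0.5209k


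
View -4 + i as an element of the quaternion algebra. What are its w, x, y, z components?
-4 + i + 0j + 0k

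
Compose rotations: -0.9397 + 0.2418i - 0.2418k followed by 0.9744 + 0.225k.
-0.8612 + 0.2356i + 0.0544j - 0.447k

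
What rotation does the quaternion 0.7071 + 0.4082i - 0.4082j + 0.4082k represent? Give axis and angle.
axis = (√3/3, -√3/3, √3/3), θ = π/2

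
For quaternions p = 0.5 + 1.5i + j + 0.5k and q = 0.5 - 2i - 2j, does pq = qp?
No: pq = 5.25 + 0.75i - 1.5j - 0.75k ≠ 5.25 - 1.25i + 0.5j + 1.25k = qp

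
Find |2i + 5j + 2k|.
√33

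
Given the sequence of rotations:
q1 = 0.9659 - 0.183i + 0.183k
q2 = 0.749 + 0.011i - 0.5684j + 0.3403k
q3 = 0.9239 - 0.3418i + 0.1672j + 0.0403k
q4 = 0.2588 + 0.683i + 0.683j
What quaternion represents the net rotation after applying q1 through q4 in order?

q2 · q1 = 0.6632 - 0.2305i - 0.6133j + 0.3617k
q3 · q2 · q1 = 0.6219 - 0.3544i - 0.3414j + 0.6091k
q4 · q3 · q2 · q1 = 0.6362 + 0.7491i - 0.0796j + 0.1665k
0.6362 + 0.7491i - 0.0796j + 0.1665k


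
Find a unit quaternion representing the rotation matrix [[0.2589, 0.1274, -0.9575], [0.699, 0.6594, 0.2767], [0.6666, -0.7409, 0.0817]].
0.7071 - 0.3598i - 0.5742j + 0.2021k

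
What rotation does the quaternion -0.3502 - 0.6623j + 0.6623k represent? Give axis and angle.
axis = (0, -√2/2, √2/2), θ = 221°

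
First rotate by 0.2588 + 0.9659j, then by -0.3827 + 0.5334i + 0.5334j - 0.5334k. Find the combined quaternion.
-0.6143 + 0.6533i - 0.2316j + 0.3772k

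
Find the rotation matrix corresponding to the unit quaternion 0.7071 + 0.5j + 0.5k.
[[0, -0.7071, 0.7071], [0.7071, 0.5, 0.5], [-0.7071, 0.5, 0.5]]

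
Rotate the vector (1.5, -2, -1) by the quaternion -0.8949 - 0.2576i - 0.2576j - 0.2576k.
(1.165, -0.25, -2.415)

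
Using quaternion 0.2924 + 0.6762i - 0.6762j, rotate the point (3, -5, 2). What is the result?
(4.038, -3.962, -2.449)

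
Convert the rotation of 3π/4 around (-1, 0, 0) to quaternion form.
0.3827 - 0.9239i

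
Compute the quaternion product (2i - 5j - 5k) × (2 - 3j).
-15 - 11i - 10j - 16k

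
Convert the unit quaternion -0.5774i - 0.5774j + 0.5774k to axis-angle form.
axis = (-√3/3, -√3/3, √3/3), θ = π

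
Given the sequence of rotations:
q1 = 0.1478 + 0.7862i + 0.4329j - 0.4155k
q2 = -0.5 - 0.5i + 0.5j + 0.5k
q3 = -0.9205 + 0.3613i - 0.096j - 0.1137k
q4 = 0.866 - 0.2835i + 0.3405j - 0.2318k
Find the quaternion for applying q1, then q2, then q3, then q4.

q2 · q1 = 0.3105 - 0.8912i + 0.0428j - 0.3279k
q3 · q2 · q1 = 0.003 + 0.9689i + 0.1506j + 0.1964k
q4 · q3 · q2 · q1 = 0.2715 + 0.94i - 0.0375j - 0.2032k
0.2715 + 0.94i - 0.0375j - 0.2032k


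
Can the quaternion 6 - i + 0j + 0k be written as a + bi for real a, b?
Yes. The quaternion 6 - i has j- and k-coefficients y = z = 0, so it lies in the complex subalgebra spanned by 1 and i.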